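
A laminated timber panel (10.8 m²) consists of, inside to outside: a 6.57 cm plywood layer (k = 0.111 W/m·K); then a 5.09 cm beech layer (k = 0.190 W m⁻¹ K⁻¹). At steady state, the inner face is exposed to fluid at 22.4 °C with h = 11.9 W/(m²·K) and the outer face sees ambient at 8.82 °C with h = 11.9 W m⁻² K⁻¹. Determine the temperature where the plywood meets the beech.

Series thermal resistances, inner to outer:
  R_conv,in = 1/(hA) = 1/(11.9·10.8) = 0.007781 K/W
  R_plywood = L/(kA) = 0.0657/(0.111·10.8) = 0.05480 K/W
  R_beech = L/(kA) = 0.0509/(0.190·10.8) = 0.02481 K/W
  R_conv,out = 1/(hA) = 1/(11.9·10.8) = 0.007781 K/W
ΣR = 0.007781 + 0.05480 + 0.02481 + 0.007781 = 0.09517 K/W
Q = ΔT/ΣR = (22.4 °C − 8.82 °C)/0.09517 = 142.7 W
From the inner boundary to the plywood/beech interface, ΣR_partial = 0.06258 K/W.
T_interface = T_in − Q·ΣR_partial = 22.4 °C − (142.7)(0.06258) = 13.5 °C

T = 13.5 °C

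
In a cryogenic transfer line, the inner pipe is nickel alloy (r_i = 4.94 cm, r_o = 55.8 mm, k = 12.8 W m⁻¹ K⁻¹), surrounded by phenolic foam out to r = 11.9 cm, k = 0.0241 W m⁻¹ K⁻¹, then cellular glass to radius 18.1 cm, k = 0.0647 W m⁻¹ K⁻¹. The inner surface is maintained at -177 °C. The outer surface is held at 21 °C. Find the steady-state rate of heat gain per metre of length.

Q' = 32.8 W/m

Series thermal resistances, inner to outer:
  R'_nickel alloy = ln(0.0558/0.0494)/(2πk) = 0.1218/(2π·12.8) = 0.001515 m·K/W
  R'_phenolic foam = ln(0.119/0.0558)/(2πk) = 0.7573/(2π·0.0241) = 5.001 m·K/W
  R'_cellular glass = ln(0.181/0.119)/(2πk) = 0.4194/(2π·0.0647) = 1.032 m·K/W
ΣR = 0.001515 + 5.001 + 1.032 = 6.035 m·K/W
Q' = ΔT/ΣR = (-177 °C − 21 °C)/6.035 = -32.8 W/m
(Negative Q' ⇒ heat flows inward; heat gain = 32.8 W/m.)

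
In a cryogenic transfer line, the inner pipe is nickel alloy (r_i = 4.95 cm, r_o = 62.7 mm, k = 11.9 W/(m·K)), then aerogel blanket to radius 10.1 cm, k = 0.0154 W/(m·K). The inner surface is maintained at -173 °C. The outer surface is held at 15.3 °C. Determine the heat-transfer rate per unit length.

Series thermal resistances, inner to outer:
  R'_nickel alloy = ln(0.0627/0.0495)/(2πk) = 0.2364/(2π·11.9) = 0.003162 m·K/W
  R'_aerogel blanket = ln(0.101/0.0627)/(2πk) = 0.4768/(2π·0.0154) = 4.927 m·K/W
ΣR = 0.003162 + 4.927 = 4.930 m·K/W
Q' = ΔT/ΣR = (-173 °C − 15.3 °C)/4.930 = -38.2 W/m
(Negative Q' ⇒ heat flows inward; heat gain = 38.2 W/m.)

Q' = 38.2 W/m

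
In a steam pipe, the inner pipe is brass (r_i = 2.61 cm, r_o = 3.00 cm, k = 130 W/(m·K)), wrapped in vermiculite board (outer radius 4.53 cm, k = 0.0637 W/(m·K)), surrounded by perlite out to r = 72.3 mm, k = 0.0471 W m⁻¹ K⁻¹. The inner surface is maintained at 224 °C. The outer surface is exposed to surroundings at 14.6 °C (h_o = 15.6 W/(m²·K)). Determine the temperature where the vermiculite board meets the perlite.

Treat each layer as a resistance in series:
  R'_brass = ln(0.0300/0.0261)/(2πk) = 0.1393/(2π·130) = 1.705×10^-4 m·K/W
  R'_vermiculite board = ln(0.0453/0.0300)/(2πk) = 0.4121/(2π·0.0637) = 1.030 m·K/W
  R'_perlite = ln(0.0723/0.0453)/(2πk) = 0.4675/(2π·0.0471) = 1.580 m·K/W
  R'_conv,out = 1/(2πr h) = 1/(2π·0.0723·15.6) = 0.1411 m·K/W
ΣR = 1.705×10^-4 + 1.030 + 1.580 + 0.1411 = 2.751 m·K/W
Q' = ΔT/ΣR = (224 °C − 14.6 °C)/2.751 = 76.12 W/m
From the inner boundary to the vermiculite board/perlite interface, ΣR_partial = 1.030 m·K/W.
T_interface = T_in − Q'·ΣR_partial = 224 °C − (76.12)(1.030) = 146 °C

T = 146 °C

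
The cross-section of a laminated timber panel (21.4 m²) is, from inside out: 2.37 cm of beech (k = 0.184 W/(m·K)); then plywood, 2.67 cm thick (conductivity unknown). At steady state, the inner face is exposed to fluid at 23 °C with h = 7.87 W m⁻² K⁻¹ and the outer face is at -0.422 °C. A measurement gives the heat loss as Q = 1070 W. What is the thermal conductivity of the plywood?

k = 0.126 W/m·K

ΣR = ΔT/Q = |23 − -0.422|/1070 = 0.02189 K/W
Known resistances:
  R_conv,in = 1/(hA) = 1/(7.87·21.4) = 0.005938 K/W
  R_beech = L/(kA) = 0.0237/(0.184·21.4) = 0.006019 K/W
R_plywood = ΣR − ΣR_known = 0.02189 − 0.01196 = 0.009930 K/W
L/(kA) = 0.009930 ⇒ k = 0.0267/(0.009930·21.4) = 0.126 W/m·K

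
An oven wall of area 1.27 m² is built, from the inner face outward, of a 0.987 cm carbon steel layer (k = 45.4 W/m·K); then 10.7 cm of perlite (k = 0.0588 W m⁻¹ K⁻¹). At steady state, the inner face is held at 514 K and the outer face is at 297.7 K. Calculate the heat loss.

Resistance network (inner→outer):
  R_carbon steel = L/(kA) = 0.00987/(45.4·1.27) = 1.712×10^-4 K/W
  R_perlite = L/(kA) = 0.107/(0.0588·1.27) = 1.433 K/W
ΣR = 1.712×10^-4 + 1.433 = 1.433 K/W
Q = ΔT/ΣR = (514 K − 297.7 K)/1.433 = 151 W

Q = 151 W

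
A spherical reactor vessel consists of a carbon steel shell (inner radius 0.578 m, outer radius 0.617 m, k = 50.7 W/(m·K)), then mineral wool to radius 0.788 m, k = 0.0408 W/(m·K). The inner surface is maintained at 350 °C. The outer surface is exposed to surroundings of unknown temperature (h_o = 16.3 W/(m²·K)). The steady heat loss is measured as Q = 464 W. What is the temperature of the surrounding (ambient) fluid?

Sum the resistances:
  R_carbon steel = (1/0.578 − 1/0.617)/(4πk) = 0.1094/(4π·50.7) = 1.716×10^-4 K/W
  R_mineral wool = (1/0.617 − 1/0.788)/(4πk) = 0.3517/(4π·0.0408) = 0.6860 K/W
  R_conv,out = 1/(4πr²h) = 1/(4π·0.788²·16.3) = 0.007862 K/W
ΣR = 0.6940 K/W
ΔT = Q·ΣR = 464 × 0.6940 = 322.0 K
Heat flows outward, so T_out = T_in − ΔT = 350 − 322.0 = 28.0 °C

T_out = 28.0 °C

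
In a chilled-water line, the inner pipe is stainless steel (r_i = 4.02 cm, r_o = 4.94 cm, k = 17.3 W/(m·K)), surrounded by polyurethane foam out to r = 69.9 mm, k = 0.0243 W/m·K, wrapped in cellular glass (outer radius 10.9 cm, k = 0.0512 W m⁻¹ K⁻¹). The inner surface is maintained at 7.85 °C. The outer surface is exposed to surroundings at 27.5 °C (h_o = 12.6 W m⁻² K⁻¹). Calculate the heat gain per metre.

Q' = 5.21 W/m

Resistance network (inner→outer):
  R'_stainless steel = ln(0.0494/0.0402)/(2πk) = 0.2061/(2π·17.3) = 0.001896 m·K/W
  R'_polyurethane foam = ln(0.0699/0.0494)/(2πk) = 0.3471/(2π·0.0243) = 2.273 m·K/W
  R'_cellular glass = ln(0.109/0.0699)/(2πk) = 0.4443/(2π·0.0512) = 1.381 m·K/W
  R'_conv,out = 1/(2πr h) = 1/(2π·0.109·12.6) = 0.1159 m·K/W
ΣR = 0.001896 + 2.273 + 1.381 + 0.1159 = 3.772 m·K/W
Q' = ΔT/ΣR = (7.85 °C − 27.5 °C)/3.772 = -5.21 W/m
(Negative Q' ⇒ heat flows inward; heat gain = 5.21 W/m.)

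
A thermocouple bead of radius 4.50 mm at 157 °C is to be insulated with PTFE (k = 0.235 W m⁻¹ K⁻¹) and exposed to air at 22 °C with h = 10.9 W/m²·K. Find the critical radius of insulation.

For a sphere, r_cr = 2k_ins/h = 2·0.235/10.9 = 0.0431 m = 4.31 cm

r_cr = 4.31 cm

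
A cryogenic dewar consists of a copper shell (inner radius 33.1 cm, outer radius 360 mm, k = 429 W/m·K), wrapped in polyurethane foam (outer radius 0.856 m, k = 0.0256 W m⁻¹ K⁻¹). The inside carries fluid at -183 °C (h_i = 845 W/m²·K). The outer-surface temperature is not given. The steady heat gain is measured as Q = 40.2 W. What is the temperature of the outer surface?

Sum the resistances:
  R_conv,in = 1/(4πr²h) = 1/(4π·0.331²·845) = 8.596×10^-4 K/W
  R_copper = (1/0.331 − 1/0.360)/(4πk) = 0.2434/(4π·429) = 4.514×10^-5 K/W
  R_polyurethane foam = (1/0.360 − 1/0.856)/(4πk) = 1.610/(4π·0.0256) = 5.003 K/W
ΣR = 5.004 K/W
ΔT = Q·ΣR = 40.2 × 5.004 = 201.2 K
Heat flows inward, so T_out = T_in + ΔT = -183 + 201.2 = 18.2 °C

T_out = 18.2 °C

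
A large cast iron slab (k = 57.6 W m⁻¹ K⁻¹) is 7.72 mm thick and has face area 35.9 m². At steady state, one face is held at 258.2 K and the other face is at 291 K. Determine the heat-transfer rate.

Q = kA·ΔT/L = 57.6 × 35.9 × |258.2 K − 291 K| / 0.00772 = 8.79×10^6 W

Q = 8790 kW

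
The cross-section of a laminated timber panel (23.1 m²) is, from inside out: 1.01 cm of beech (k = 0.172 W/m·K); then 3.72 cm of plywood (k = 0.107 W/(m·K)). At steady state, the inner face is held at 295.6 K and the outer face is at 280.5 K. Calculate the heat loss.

Q = 858 W

Treat each layer as a resistance in series:
  R_beech = L/(kA) = 0.0101/(0.172·23.1) = 0.002542 K/W
  R_plywood = L/(kA) = 0.0372/(0.107·23.1) = 0.01505 K/W
ΣR = 0.002542 + 0.01505 = 0.01759 K/W
Q = ΔT/ΣR = (295.6 K − 280.5 K)/0.01759 = 858 W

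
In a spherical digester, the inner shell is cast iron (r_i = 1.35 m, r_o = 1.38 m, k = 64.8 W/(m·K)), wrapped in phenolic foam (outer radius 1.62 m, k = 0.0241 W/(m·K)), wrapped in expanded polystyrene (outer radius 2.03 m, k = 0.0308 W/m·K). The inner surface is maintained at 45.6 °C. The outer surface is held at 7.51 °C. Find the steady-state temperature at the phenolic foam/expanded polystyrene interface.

Series thermal resistances, inner to outer:
  R_cast iron = (1/1.35 − 1/1.38)/(4πk) = 0.01610/(4π·64.8) = 1.978×10^-5 K/W
  R_phenolic foam = (1/1.38 − 1/1.62)/(4πk) = 0.1074/(4π·0.0241) = 0.3545 K/W
  R_expanded polystyrene = (1/1.62 − 1/2.03)/(4πk) = 0.1247/(4π·0.0308) = 0.3221 K/W
ΣR = 1.978×10^-5 + 0.3545 + 0.3221 = 0.6766 K/W
Q = ΔT/ΣR = (45.6 °C − 7.51 °C)/0.6766 = 56.30 W
From the inner boundary to the phenolic foam/expanded polystyrene interface, ΣR_partial = 0.3545 K/W.
T_interface = T_in − Q·ΣR_partial = 45.6 °C − (56.30)(0.3545) = 25.6 °C

T = 25.6 °C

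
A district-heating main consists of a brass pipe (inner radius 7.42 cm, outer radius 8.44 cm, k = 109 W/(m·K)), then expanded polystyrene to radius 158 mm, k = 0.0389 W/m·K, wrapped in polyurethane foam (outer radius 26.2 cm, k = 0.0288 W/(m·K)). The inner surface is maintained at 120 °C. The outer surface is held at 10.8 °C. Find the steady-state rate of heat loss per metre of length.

Q' = 20.4 W/m

Resistance network (inner→outer):
  R'_brass = ln(0.0844/0.0742)/(2πk) = 0.1288/(2π·109) = 1.881×10^-4 m·K/W
  R'_expanded polystyrene = ln(0.158/0.0844)/(2πk) = 0.6270/(2π·0.0389) = 2.565 m·K/W
  R'_polyurethane foam = ln(0.262/0.158)/(2πk) = 0.5057/(2π·0.0288) = 2.795 m·K/W
ΣR = 1.881×10^-4 + 2.565 + 2.795 = 5.360 m·K/W
Q' = ΔT/ΣR = (120 °C − 10.8 °C)/5.360 = 20.4 W/m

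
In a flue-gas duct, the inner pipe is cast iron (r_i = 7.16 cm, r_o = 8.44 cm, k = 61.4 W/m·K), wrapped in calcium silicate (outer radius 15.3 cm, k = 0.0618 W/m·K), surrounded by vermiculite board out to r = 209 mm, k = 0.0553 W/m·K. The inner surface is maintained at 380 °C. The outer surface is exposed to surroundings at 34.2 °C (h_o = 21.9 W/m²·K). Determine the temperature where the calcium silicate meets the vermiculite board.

T = 165 °C

Treat each layer as a resistance in series:
  R'_cast iron = ln(0.0844/0.0716)/(2πk) = 0.1645/(2π·61.4) = 4.263×10^-4 m·K/W
  R'_calcium silicate = ln(0.153/0.0844)/(2πk) = 0.5949/(2π·0.0618) = 1.532 m·K/W
  R'_vermiculite board = ln(0.209/0.153)/(2πk) = 0.3119/(2π·0.0553) = 0.8976 m·K/W
  R'_conv,out = 1/(2πr h) = 1/(2π·0.209·21.9) = 0.03477 m·K/W
ΣR = 4.263×10^-4 + 1.532 + 0.8976 + 0.03477 = 2.465 m·K/W
Q' = ΔT/ΣR = (380 °C − 34.2 °C)/2.465 = 140.3 W/m
From the inner boundary to the calcium silicate/vermiculite board interface, ΣR_partial = 1.532 m·K/W.
T_interface = T_in − Q'·ΣR_partial = 380 °C − (140.3)(1.532) = 165 °C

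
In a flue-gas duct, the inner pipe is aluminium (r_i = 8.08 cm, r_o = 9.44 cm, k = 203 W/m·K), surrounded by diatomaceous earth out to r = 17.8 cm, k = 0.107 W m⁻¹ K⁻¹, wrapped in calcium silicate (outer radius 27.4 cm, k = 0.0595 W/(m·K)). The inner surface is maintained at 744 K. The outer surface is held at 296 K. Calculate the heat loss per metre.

Series thermal resistances, inner to outer:
  R'_aluminium = ln(0.0944/0.0808)/(2πk) = 0.1556/(2π·203) = 1.220×10^-4 m·K/W
  R'_diatomaceous earth = ln(0.178/0.0944)/(2πk) = 0.6342/(2π·0.107) = 0.9434 m·K/W
  R'_calcium silicate = ln(0.274/0.178)/(2πk) = 0.4313/(2π·0.0595) = 1.154 m·K/W
ΣR = 1.220×10^-4 + 0.9434 + 1.154 = 2.098 m·K/W
Q' = ΔT/ΣR = (744 K − 296 K)/2.098 = 214 W/m

Q' = 214 W/m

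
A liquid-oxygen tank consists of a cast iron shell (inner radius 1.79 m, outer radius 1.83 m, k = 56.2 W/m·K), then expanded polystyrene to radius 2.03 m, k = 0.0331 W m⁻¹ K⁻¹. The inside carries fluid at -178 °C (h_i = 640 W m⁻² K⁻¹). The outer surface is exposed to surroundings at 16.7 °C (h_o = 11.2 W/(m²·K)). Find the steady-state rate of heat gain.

Treat each layer as a resistance in series:
  R_conv,in = 1/(4πr²h) = 1/(4π·1.79²·640) = 3.881×10^-5 K/W
  R_cast iron = (1/1.79 − 1/1.83)/(4πk) = 0.01221/(4π·56.2) = 1.729×10^-5 K/W
  R_expanded polystyrene = (1/1.83 − 1/2.03)/(4πk) = 0.05384/(4π·0.0331) = 0.1294 K/W
  R_conv,out = 1/(4πr²h) = 1/(4π·2.03²·11.2) = 0.001724 K/W
ΣR = 3.881×10^-5 + 1.729×10^-5 + 0.1294 + 0.001724 = 0.1312 K/W
Q = ΔT/ΣR = (-178 °C − 16.7 °C)/0.1312 = -1480 W
(Negative Q ⇒ heat flows inward; heat gain = 1480 W.)

Q = 1480 W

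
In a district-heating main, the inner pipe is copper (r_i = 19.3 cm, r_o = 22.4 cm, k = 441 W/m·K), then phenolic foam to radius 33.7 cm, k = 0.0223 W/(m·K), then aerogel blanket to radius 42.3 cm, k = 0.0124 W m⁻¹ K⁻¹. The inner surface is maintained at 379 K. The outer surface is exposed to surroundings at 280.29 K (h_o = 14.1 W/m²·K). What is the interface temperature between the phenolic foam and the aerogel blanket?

T = 329.9 K

Series thermal resistances, inner to outer:
  R'_copper = ln(0.224/0.193)/(2πk) = 0.1490/(2π·441) = 5.376×10^-5 m·K/W
  R'_phenolic foam = ln(0.337/0.224)/(2πk) = 0.4084/(2π·0.0223) = 2.915 m·K/W
  R'_aerogel blanket = ln(0.423/0.337)/(2πk) = 0.2273/(2π·0.0124) = 2.917 m·K/W
  R'_conv,out = 1/(2πr h) = 1/(2π·0.423·14.1) = 0.02668 m·K/W
ΣR = 5.376×10^-5 + 2.915 + 2.917 + 0.02668 = 5.859 m·K/W
Q' = ΔT/ΣR = (379 K − 280.29 K)/5.859 = 16.85 W/m
From the inner boundary to the phenolic foam/aerogel blanket interface, ΣR_partial = 2.915 m·K/W.
T_interface = T_in − Q'·ΣR_partial = 379 K − (16.85)(2.915) = 329.9 K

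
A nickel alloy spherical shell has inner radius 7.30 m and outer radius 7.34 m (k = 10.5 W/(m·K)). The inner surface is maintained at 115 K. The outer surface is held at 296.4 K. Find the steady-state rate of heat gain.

Q = 3.21×10^7 W

Q = 4πk·ΔT/(1/r₁ − 1/r₂) = 4π × 10.5 × 181.4 / (1/7.30 − 1/7.34) = 3.21×10^7 W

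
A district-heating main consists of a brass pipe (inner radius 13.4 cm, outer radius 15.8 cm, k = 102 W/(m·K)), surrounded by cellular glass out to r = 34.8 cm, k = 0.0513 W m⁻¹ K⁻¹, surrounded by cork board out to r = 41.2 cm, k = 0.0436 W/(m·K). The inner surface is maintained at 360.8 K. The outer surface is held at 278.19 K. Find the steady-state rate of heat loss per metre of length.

Q' = 26.9 W/m

Treat each layer as a resistance in series:
  R'_brass = ln(0.158/0.134)/(2πk) = 0.1648/(2π·102) = 2.571×10^-4 m·K/W
  R'_cellular glass = ln(0.348/0.158)/(2πk) = 0.7896/(2π·0.0513) = 2.450 m·K/W
  R'_cork board = ln(0.412/0.348)/(2πk) = 0.1688/(2π·0.0436) = 0.6163 m·K/W
ΣR = 2.571×10^-4 + 2.450 + 0.6163 = 3.067 m·K/W
Q' = ΔT/ΣR = (360.8 K − 278.19 K)/3.067 = 26.9 W/m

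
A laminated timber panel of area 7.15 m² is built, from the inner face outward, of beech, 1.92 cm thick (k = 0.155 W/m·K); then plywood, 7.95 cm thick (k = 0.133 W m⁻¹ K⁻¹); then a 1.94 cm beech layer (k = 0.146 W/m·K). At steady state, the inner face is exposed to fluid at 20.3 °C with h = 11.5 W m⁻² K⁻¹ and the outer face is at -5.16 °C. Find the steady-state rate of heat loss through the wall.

Resistance network (inner→outer):
  R_conv,in = 1/(hA) = 1/(11.5·7.15) = 0.01216 K/W
  R_beech = L/(kA) = 0.0192/(0.155·7.15) = 0.01732 K/W
  R_plywood = L/(kA) = 0.0795/(0.133·7.15) = 0.08360 K/W
  R_beech = L/(kA) = 0.0194/(0.146·7.15) = 0.01858 K/W
ΣR = 0.01216 + 0.01732 + 0.08360 + 0.01858 = 0.1317 K/W
Q = ΔT/ΣR = (20.3 °C − -5.16 °C)/0.1317 = 193 W

Q = 193 W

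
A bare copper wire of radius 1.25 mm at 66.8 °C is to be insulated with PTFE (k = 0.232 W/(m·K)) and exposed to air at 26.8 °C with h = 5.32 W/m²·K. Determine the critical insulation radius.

r_cr = 4.36 cm

For a cylinder, r_cr = k_ins/h = 0.232/5.32 = 0.0436 m = 4.36 cm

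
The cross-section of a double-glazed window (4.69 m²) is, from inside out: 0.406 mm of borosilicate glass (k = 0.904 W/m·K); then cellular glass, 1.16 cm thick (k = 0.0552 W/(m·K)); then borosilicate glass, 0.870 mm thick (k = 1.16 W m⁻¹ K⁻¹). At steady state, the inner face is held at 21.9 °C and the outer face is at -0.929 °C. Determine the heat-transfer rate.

Q = 507 W

Treat each layer as a resistance in series:
  R_borosilicate glass = L/(kA) = 4.06×10^-4/(0.904·4.69) = 9.576×10^-5 K/W
  R_cellular glass = L/(kA) = 0.0116/(0.0552·4.69) = 0.04481 K/W
  R_borosilicate glass = L/(kA) = 8.70×10^-4/(1.16·4.69) = 1.599×10^-4 K/W
ΣR = 9.576×10^-5 + 0.04481 + 1.599×10^-4 = 0.04507 K/W
Q = ΔT/ΣR = (21.9 °C − -0.929 °C)/0.04507 = 507 W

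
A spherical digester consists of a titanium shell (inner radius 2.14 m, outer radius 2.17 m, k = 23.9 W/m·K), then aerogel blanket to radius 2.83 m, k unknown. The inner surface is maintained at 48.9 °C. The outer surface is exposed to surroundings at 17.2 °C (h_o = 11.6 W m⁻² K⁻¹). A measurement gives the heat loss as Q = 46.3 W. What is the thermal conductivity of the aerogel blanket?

k = 0.0125 W/m·K

ΣR = ΔT/Q = |48.9 − 17.2|/46.3 = 0.6847 K/W
Known resistances:
  R_titanium = (1/2.14 − 1/2.17)/(4πk) = 0.006460/(4π·23.9) = 2.151×10^-5 K/W
  R_conv,out = 1/(4πr²h) = 1/(4π·2.83²·11.6) = 8.566×10^-4 K/W
R_aerogel blanket = ΣR − ΣR_known = 0.6847 − 8.781×10^-4 = 0.6838 K/W
(1/r₁−1/r₂)/(4πk) = 0.6838 ⇒ k = 0.1075/(4π·0.6838) = 0.0125 W/m·K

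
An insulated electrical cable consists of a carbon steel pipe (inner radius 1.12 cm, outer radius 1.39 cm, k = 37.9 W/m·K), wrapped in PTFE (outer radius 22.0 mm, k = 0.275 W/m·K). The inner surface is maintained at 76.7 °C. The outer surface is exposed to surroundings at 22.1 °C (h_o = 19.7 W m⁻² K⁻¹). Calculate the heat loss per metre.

Series thermal resistances, inner to outer:
  R'_carbon steel = ln(0.0139/0.0112)/(2πk) = 0.2160/(2π·37.9) = 9.070×10^-4 m·K/W
  R'_PTFE = ln(0.0220/0.0139)/(2πk) = 0.4592/(2π·0.275) = 0.2657 m·K/W
  R'_conv,out = 1/(2πr h) = 1/(2π·0.0220·19.7) = 0.3672 m·K/W
ΣR = 9.070×10^-4 + 0.2657 + 0.3672 = 0.6338 m·K/W
Q' = ΔT/ΣR = (76.7 °C − 22.1 °C)/0.6338 = 86.1 W/m

Q' = 86.1 W/m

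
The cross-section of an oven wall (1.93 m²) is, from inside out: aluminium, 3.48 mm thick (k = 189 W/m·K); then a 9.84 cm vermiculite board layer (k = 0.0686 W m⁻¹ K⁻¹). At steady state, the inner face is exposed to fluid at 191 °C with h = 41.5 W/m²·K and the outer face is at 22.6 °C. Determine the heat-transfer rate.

Q = 223 W

Resistance network (inner→outer):
  R_conv,in = 1/(hA) = 1/(41.5·1.93) = 0.01249 K/W
  R_aluminium = L/(kA) = 0.00348/(189·1.93) = 9.540×10^-6 K/W
  R_vermiculite board = L/(kA) = 0.0984/(0.0686·1.93) = 0.7432 K/W
ΣR = 0.01249 + 9.540×10^-6 + 0.7432 = 0.7557 K/W
Q = ΔT/ΣR = (191 °C − 22.6 °C)/0.7557 = 223 W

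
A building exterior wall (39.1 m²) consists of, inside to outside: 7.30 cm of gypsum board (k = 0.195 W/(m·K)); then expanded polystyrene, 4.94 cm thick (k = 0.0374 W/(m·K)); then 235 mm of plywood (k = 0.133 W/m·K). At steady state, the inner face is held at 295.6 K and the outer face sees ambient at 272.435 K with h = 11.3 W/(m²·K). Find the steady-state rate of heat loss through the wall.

Treat each layer as a resistance in series:
  R_gypsum board = L/(kA) = 0.0730/(0.195·39.1) = 0.009574 K/W
  R_expanded polystyrene = L/(kA) = 0.0494/(0.0374·39.1) = 0.03378 K/W
  R_plywood = L/(kA) = 0.235/(0.133·39.1) = 0.04519 K/W
  R_conv,out = 1/(hA) = 1/(11.3·39.1) = 0.002263 K/W
ΣR = 0.009574 + 0.03378 + 0.04519 + 0.002263 = 0.09081 K/W
Q = ΔT/ΣR = (295.6 K − 272.435 K)/0.09081 = 255 W

Q = 255 W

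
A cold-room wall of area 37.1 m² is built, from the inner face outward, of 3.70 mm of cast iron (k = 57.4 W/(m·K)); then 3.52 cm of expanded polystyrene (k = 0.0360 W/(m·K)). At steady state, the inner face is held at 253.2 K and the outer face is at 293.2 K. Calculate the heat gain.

Q = 1520 W

Series thermal resistances, inner to outer:
  R_cast iron = L/(kA) = 0.00370/(57.4·37.1) = 1.737×10^-6 K/W
  R_expanded polystyrene = L/(kA) = 0.0352/(0.0360·37.1) = 0.02636 K/W
ΣR = 1.737×10^-6 + 0.02636 = 0.02636 K/W
Q = ΔT/ΣR = (253.2 K − 293.2 K)/0.02636 = -1520 W
(Negative Q ⇒ heat flows inward; heat gain = 1520 W.)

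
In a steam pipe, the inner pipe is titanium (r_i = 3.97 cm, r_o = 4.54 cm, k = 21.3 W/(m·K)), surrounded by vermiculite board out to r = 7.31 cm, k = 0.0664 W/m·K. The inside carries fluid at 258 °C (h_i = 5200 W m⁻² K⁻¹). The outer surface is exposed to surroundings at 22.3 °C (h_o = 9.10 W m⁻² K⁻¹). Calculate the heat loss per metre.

Q' = 170 W/m

Series thermal resistances, inner to outer:
  R'_conv,in = 1/(2πr h) = 1/(2π·0.0397·5200) = 7.710×10^-4 m·K/W
  R'_titanium = ln(0.0454/0.0397)/(2πk) = 0.1342/(2π·21.3) = 0.001002 m·K/W
  R'_vermiculite board = ln(0.0731/0.0454)/(2πk) = 0.4763/(2π·0.0664) = 1.142 m·K/W
  R'_conv,out = 1/(2πr h) = 1/(2π·0.0731·9.10) = 0.2393 m·K/W
ΣR = 7.710×10^-4 + 0.001002 + 1.142 + 0.2393 = 1.383 m·K/W
Q' = ΔT/ΣR = (258 °C − 22.3 °C)/1.383 = 170 W/m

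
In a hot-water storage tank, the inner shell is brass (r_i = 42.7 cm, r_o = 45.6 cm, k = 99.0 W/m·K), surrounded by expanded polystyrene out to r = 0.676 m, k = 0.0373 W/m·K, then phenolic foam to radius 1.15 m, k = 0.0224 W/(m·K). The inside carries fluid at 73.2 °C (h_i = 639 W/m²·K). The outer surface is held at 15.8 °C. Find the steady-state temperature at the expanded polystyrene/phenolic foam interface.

T = 49.5 °C

Treat each layer as a resistance in series:
  R_conv,in = 1/(4πr²h) = 1/(4π·0.427²·639) = 6.830×10^-4 K/W
  R_brass = (1/0.427 − 1/0.456)/(4πk) = 0.1489/(4π·99.0) = 1.197×10^-4 K/W
  R_expanded polystyrene = (1/0.456 − 1/0.676)/(4πk) = 0.7137/(4π·0.0373) = 1.523 K/W
  R_phenolic foam = (1/0.676 − 1/1.15)/(4πk) = 0.6097/(4π·0.0224) = 2.166 K/W
ΣR = 6.830×10^-4 + 1.197×10^-4 + 1.523 + 2.166 = 3.690 K/W
Q = ΔT/ΣR = (73.2 °C − 15.8 °C)/3.690 = 15.56 W
From the inner boundary to the expanded polystyrene/phenolic foam interface, ΣR_partial = 1.524 K/W.
T_interface = T_in − Q·ΣR_partial = 73.2 °C − (15.56)(1.524) = 49.5 °C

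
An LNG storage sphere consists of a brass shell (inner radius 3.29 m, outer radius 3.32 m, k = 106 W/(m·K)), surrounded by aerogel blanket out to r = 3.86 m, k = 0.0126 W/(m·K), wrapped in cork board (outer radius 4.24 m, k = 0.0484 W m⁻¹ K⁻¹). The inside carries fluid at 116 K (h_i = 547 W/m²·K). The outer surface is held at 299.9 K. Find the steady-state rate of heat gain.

Treat each layer as a resistance in series:
  R_conv,in = 1/(4πr²h) = 1/(4π·3.29²·547) = 1.344×10^-5 K/W
  R_brass = (1/3.29 − 1/3.32)/(4πk) = 0.002747/(4π·106) = 2.062×10^-6 K/W
  R_aerogel blanket = (1/3.32 − 1/3.86)/(4πk) = 0.04214/(4π·0.0126) = 0.2661 K/W
  R_cork board = (1/3.86 − 1/4.24)/(4πk) = 0.02322/(4π·0.0484) = 0.03817 K/W
ΣR = 1.344×10^-5 + 2.062×10^-6 + 0.2661 + 0.03817 = 0.3043 K/W
Q = ΔT/ΣR = (116 K − 299.9 K)/0.3043 = -604 W
(Negative Q ⇒ heat flows inward; heat gain = 604 W.)

Q = 604 W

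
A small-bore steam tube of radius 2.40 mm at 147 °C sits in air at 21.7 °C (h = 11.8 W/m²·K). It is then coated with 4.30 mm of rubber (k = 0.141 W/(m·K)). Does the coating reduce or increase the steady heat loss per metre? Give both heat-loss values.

Critical radius for a cylinder: r_cr = k/h = 0.0119 m = 1.19 cm.
Outer radius after coating: r₂ = 0.00240 + 0.00430 = 0.00670 m.
Since r₁ < r_cr and r₂ ≤ r_cr, the coating moves toward the maximum at r_cr — heat loss rises.
Bare: R = 1/(2πr₁h) = 5.620 m·K/W; Q = 125.3/5.620 = 22.3 W/m.
Coated: R = R_cond + R_conv = 3.172 m·K/W; Q = 125.3/3.172 = 39.5 W/m.

increases: 22.3 → 39.5 W/m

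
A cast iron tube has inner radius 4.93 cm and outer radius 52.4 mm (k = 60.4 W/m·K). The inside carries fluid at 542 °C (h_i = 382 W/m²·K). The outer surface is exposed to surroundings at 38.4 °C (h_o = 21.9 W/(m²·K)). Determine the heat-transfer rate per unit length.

Series thermal resistances, inner to outer:
  R'_conv,in = 1/(2πr h) = 1/(2π·0.0493·382) = 0.008451 m·K/W
  R'_cast iron = ln(0.0524/0.0493)/(2πk) = 0.06098/(2π·60.4) = 1.607×10^-4 m·K/W
  R'_conv,out = 1/(2πr h) = 1/(2π·0.0524·21.9) = 0.1387 m·K/W
ΣR = 0.008451 + 1.607×10^-4 + 0.1387 = 0.1473 m·K/W
Q' = ΔT/ΣR = (542 °C − 38.4 °C)/0.1473 = 3420 W/m

Q' = 3.42 kW/m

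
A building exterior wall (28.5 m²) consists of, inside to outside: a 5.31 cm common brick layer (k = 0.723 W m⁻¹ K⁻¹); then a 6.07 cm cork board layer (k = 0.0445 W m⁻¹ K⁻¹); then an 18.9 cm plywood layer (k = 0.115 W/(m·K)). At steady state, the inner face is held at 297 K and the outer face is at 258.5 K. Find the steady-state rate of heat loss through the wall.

Treat each layer as a resistance in series:
  R_common brick = L/(kA) = 0.0531/(0.723·28.5) = 0.002577 K/W
  R_cork board = L/(kA) = 0.0607/(0.0445·28.5) = 0.04786 K/W
  R_plywood = L/(kA) = 0.189/(0.115·28.5) = 0.05767 K/W
ΣR = 0.002577 + 0.04786 + 0.05767 = 0.1081 K/W
Q = ΔT/ΣR = (297 K − 258.5 K)/0.1081 = 356 W

Q = 356 W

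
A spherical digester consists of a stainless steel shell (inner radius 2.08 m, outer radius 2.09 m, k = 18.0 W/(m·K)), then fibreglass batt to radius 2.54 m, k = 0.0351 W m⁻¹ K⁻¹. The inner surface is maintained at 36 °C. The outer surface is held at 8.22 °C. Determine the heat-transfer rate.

Resistance network (inner→outer):
  R_stainless steel = (1/2.08 − 1/2.09)/(4πk) = 0.002300/(4π·18.0) = 1.017×10^-5 K/W
  R_fibreglass batt = (1/2.09 − 1/2.54)/(4πk) = 0.08477/(4π·0.0351) = 0.1922 K/W
ΣR = 1.017×10^-5 + 0.1922 = 0.1922 K/W
Q = ΔT/ΣR = (36 °C − 8.22 °C)/0.1922 = 145 W

Q = 145 W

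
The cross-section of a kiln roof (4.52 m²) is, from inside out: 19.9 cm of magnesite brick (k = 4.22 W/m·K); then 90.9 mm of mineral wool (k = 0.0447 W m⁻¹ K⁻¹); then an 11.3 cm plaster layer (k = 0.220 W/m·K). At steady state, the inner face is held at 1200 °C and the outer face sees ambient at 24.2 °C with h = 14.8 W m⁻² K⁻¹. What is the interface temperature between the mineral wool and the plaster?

T = 281 °C

Resistance network (inner→outer):
  R_magnesite brick = L/(kA) = 0.199/(4.22·4.52) = 0.01043 K/W
  R_mineral wool = L/(kA) = 0.0909/(0.0447·4.52) = 0.4499 K/W
  R_plaster = L/(kA) = 0.113/(0.220·4.52) = 0.1136 K/W
  R_conv,out = 1/(hA) = 1/(14.8·4.52) = 0.01495 K/W
ΣR = 0.01043 + 0.4499 + 0.1136 + 0.01495 = 0.5889 K/W
Q = ΔT/ΣR = (1200 °C − 24.2 °C)/0.5889 = 1997 W
From the inner boundary to the mineral wool/plaster interface, ΣR_partial = 0.4603 K/W.
T_interface = T_in − Q·ΣR_partial = 1200 °C − (1997)(0.4603) = 281 °C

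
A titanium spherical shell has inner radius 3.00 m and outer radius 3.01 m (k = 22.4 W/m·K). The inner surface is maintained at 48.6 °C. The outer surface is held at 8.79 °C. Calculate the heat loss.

Q = 10100 kW

Q = 4πk·ΔT/(1/r₁ − 1/r₂) = 4π × 22.4 × 39.81 / (1/3.00 − 1/3.01) = 1.01×10^7 W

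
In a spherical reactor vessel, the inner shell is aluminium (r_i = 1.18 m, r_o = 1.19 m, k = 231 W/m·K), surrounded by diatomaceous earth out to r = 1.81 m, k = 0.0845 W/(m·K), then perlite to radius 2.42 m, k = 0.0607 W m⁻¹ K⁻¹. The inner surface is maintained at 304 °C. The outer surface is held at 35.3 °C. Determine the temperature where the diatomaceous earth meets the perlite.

T = 143 °C

Resistance network (inner→outer):
  R_aluminium = (1/1.18 − 1/1.19)/(4πk) = 0.007121/(4π·231) = 2.453×10^-6 K/W
  R_diatomaceous earth = (1/1.19 − 1/1.81)/(4πk) = 0.2878/(4π·0.0845) = 0.2711 K/W
  R_perlite = (1/1.81 − 1/2.42)/(4πk) = 0.1393/(4π·0.0607) = 0.1826 K/W
ΣR = 2.453×10^-6 + 0.2711 + 0.1826 = 0.4537 K/W
Q = ΔT/ΣR = (304 °C − 35.3 °C)/0.4537 = 592.2 W
From the inner boundary to the diatomaceous earth/perlite interface, ΣR_partial = 0.2711 K/W.
T_interface = T_in − Q·ΣR_partial = 304 °C − (592.2)(0.2711) = 143 °C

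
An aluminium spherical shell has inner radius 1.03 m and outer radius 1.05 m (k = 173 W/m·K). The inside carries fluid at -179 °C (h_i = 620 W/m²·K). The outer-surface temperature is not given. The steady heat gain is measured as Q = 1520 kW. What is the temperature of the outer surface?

Series resistances:
  R_conv,in = 1/(4πr²h) = 1/(4π·1.03²·620) = 1.210×10^-4 K/W
  R_aluminium = (1/1.03 − 1/1.05)/(4πk) = 0.01849/(4π·173) = 8.506×10^-6 K/W
ΣR = 1.295×10^-4 K/W
ΔT = Q·ΣR = 1.52×10^6 × 1.295×10^-4 = 196.8 K
Heat flows inward, so T_out = T_in + ΔT = -179 + 196.8 = 17.8 °C

T_out = 17.8 °C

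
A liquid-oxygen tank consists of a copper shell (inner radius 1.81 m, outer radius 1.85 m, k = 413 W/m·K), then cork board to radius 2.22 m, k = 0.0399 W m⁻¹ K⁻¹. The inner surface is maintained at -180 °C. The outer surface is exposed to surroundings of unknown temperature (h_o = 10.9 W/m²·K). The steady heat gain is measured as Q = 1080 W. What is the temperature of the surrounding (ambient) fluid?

T_out = 15.7 °C

Sum the resistances:
  R_copper = (1/1.81 − 1/1.85)/(4πk) = 0.01195/(4π·413) = 2.302×10^-6 K/W
  R_cork board = (1/1.85 − 1/2.22)/(4πk) = 0.09009/(4π·0.0399) = 0.1797 K/W
  R_conv,out = 1/(4πr²h) = 1/(4π·2.22²·10.9) = 0.001481 K/W
ΣR = 0.1812 K/W
ΔT = Q·ΣR = 1080 × 0.1812 = 195.7 K
Heat flows inward, so T_out = T_in + ΔT = -180 + 195.7 = 15.7 °C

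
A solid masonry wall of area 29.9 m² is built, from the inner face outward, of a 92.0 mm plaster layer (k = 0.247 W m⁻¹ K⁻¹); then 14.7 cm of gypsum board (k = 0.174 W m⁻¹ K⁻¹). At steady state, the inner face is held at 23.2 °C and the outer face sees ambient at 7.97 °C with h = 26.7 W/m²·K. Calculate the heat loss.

Q = 363 W

Series thermal resistances, inner to outer:
  R_plaster = L/(kA) = 0.0920/(0.247·29.9) = 0.01246 K/W
  R_gypsum board = L/(kA) = 0.147/(0.174·29.9) = 0.02826 K/W
  R_conv,out = 1/(hA) = 1/(26.7·29.9) = 0.001253 K/W
ΣR = 0.01246 + 0.02826 + 0.001253 = 0.04197 K/W
Q = ΔT/ΣR = (23.2 °C − 7.97 °C)/0.04197 = 363 W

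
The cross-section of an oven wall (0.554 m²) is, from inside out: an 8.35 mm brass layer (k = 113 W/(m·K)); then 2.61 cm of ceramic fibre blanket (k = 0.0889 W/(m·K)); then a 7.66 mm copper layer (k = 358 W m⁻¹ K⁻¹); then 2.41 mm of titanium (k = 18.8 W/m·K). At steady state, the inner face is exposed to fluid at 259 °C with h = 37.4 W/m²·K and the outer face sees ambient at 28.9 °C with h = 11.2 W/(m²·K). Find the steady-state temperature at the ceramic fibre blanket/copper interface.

T = 79.1 °C

Series thermal resistances, inner to outer:
  R_conv,in = 1/(hA) = 1/(37.4·0.554) = 0.04826 K/W
  R_brass = L/(kA) = 0.00835/(113·0.554) = 1.334×10^-4 K/W
  R_ceramic fibre blanket = L/(kA) = 0.0261/(0.0889·0.554) = 0.5299 K/W
  R_copper = L/(kA) = 0.00766/(358·0.554) = 3.862×10^-5 K/W
  R_titanium = L/(kA) = 0.00241/(18.8·0.554) = 2.314×10^-4 K/W
  R_conv,out = 1/(hA) = 1/(11.2·0.554) = 0.1612 K/W
ΣR = 0.04826 + 1.334×10^-4 + 0.5299 + 3.862×10^-5 + 2.314×10^-4 + 0.1612 = 0.7398 K/W
Q = ΔT/ΣR = (259 °C − 28.9 °C)/0.7398 = 311.0 W
From the inner boundary to the ceramic fibre blanket/copper interface, ΣR_partial = 0.5783 K/W.
T_interface = T_in − Q·ΣR_partial = 259 °C − (311.0)(0.5783) = 79.1 °C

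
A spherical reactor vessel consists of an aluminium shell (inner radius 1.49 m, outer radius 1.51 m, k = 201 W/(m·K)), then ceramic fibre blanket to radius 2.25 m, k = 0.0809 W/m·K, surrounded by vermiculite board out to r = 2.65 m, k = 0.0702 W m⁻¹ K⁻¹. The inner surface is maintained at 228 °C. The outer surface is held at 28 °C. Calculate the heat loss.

Resistance network (inner→outer):
  R_aluminium = (1/1.49 − 1/1.51)/(4πk) = 0.008889/(4π·201) = 3.519×10^-6 K/W
  R_ceramic fibre blanket = (1/1.51 − 1/2.25)/(4πk) = 0.2178/(4π·0.0809) = 0.2142 K/W
  R_vermiculite board = (1/2.25 − 1/2.65)/(4πk) = 0.06709/(4π·0.0702) = 0.07605 K/W
ΣR = 3.519×10^-6 + 0.2142 + 0.07605 = 0.2903 K/W
Q = ΔT/ΣR = (228 °C − 28 °C)/0.2903 = 689 W

Q = 689 W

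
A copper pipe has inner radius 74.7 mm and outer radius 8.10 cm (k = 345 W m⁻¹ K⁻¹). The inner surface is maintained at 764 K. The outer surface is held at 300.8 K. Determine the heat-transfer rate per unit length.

Q' = 2πk·ΔT/ln(r₂/r₁) = 2π × 345 × 463.2 / ln(0.0810/0.0747) = 1.24×10^7 W/m

Q' = 12400 kW/m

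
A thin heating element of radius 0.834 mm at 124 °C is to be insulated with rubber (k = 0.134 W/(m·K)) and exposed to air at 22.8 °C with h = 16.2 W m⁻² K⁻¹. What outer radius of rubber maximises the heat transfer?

For a cylinder, r_cr = k_ins/h = 0.134/16.2 = 0.00827 m = 0.827 cm

r_cr = 0.827 cm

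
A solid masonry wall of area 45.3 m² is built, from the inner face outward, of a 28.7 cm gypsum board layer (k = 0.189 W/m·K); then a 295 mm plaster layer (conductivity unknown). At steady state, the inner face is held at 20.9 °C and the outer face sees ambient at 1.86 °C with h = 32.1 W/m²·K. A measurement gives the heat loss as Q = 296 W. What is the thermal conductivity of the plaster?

ΣR = ΔT/Q = |20.9 − 1.86|/296 = 0.06432 K/W
Known resistances:
  R_gypsum board = L/(kA) = 0.287/(0.189·45.3) = 0.03352 K/W
  R_conv,out = 1/(hA) = 1/(32.1·45.3) = 6.877×10^-4 K/W
R_plaster = ΣR − ΣR_known = 0.06432 − 0.03421 = 0.03011 K/W
L/(kA) = 0.03011 ⇒ k = 0.295/(0.03011·45.3) = 0.216 W/m·K

k = 0.216 W/m·K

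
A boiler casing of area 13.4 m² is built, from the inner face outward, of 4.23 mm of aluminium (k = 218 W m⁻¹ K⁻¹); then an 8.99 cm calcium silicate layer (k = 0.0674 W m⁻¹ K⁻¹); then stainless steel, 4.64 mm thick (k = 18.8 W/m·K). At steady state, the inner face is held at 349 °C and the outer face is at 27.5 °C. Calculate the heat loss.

Series thermal resistances, inner to outer:
  R_aluminium = L/(kA) = 0.00423/(218·13.4) = 1.448×10^-6 K/W
  R_calcium silicate = L/(kA) = 0.0899/(0.0674·13.4) = 0.09954 K/W
  R_stainless steel = L/(kA) = 0.00464/(18.8·13.4) = 1.842×10^-5 K/W
ΣR = 1.448×10^-6 + 0.09954 + 1.842×10^-5 = 0.09956 K/W
Q = ΔT/ΣR = (349 °C − 27.5 °C)/0.09956 = 3230 W

Q = 3230 W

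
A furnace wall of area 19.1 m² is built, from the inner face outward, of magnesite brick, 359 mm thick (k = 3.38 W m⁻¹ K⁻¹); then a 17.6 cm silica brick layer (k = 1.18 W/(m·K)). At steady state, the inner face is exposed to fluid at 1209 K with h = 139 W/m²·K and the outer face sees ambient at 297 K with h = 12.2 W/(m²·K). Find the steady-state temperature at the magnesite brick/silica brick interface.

Treat each layer as a resistance in series:
  R_conv,in = 1/(hA) = 1/(139·19.1) = 3.767×10^-4 K/W
  R_magnesite brick = L/(kA) = 0.359/(3.38·19.1) = 0.005561 K/W
  R_silica brick = L/(kA) = 0.176/(1.18·19.1) = 0.007809 K/W
  R_conv,out = 1/(hA) = 1/(12.2·19.1) = 0.004291 K/W
ΣR = 3.767×10^-4 + 0.005561 + 0.007809 + 0.004291 = 0.01804 K/W
Q = ΔT/ΣR = (1209 K − 297 K)/0.01804 = 50550 W
From the inner boundary to the magnesite brick/silica brick interface, ΣR_partial = 0.005938 K/W.
T_interface = T_in − Q·ΣR_partial = 1209 K − (50550)(0.005938) = 909 K

T = 909 K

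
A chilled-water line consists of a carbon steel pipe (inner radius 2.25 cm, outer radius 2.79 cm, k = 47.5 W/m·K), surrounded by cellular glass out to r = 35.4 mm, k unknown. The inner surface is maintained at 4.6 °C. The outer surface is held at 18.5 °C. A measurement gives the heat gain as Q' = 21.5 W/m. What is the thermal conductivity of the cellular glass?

k = 0.0587 W/m·K

ΣR = ΔT/Q' = |4.6 − 18.5|/21.5 = 0.6465 m·K/W
Known resistances:
  R'_carbon steel = ln(0.0279/0.0225)/(2πk) = 0.2151/(2π·47.5) = 7.208×10^-4 m·K/W
R_cellular glass = ΣR − ΣR_known = 0.6465 − 7.208×10^-4 = 0.6458 m·K/W
ln(r₂/r₁)/(2πk) = 0.6458 ⇒ k = 0.2381/(2π·0.6458) = 0.0587 W/m·K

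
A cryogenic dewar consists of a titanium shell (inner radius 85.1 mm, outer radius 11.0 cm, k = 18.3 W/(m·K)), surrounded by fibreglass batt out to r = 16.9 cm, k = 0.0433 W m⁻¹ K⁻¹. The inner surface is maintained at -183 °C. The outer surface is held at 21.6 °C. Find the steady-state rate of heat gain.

Q = 35.0 W

Resistance network (inner→outer):
  R_titanium = (1/0.0851 − 1/0.110)/(4πk) = 2.660/(4π·18.3) = 0.01157 K/W
  R_fibreglass batt = (1/0.110 − 1/0.169)/(4πk) = 3.174/(4π·0.0433) = 5.833 K/W
ΣR = 0.01157 + 5.833 = 5.845 K/W
Q = ΔT/ΣR = (-183 °C − 21.6 °C)/5.845 = -35.0 W
(Negative Q ⇒ heat flows inward; heat gain = 35.0 W.)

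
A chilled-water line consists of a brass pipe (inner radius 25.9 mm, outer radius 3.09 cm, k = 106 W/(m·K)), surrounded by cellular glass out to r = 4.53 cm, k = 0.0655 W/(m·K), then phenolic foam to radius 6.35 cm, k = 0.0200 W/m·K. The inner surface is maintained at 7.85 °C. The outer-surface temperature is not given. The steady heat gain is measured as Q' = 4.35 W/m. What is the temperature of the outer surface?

T_out = 23.6 °C

Sum the resistances:
  R'_brass = ln(0.0309/0.0259)/(2πk) = 0.1765/(2π·106) = 2.650×10^-4 m·K/W
  R'_cellular glass = ln(0.0453/0.0309)/(2πk) = 0.3826/(2π·0.0655) = 0.9295 m·K/W
  R'_phenolic foam = ln(0.0635/0.0453)/(2πk) = 0.3377/(2π·0.0200) = 2.688 m·K/W
ΣR = 3.617 m·K/W
ΔT = Q'·ΣR = 4.35 × 3.617 = 15.73 K
Heat flows inward, so T_out = T_in + ΔT = 7.85 + 15.73 = 23.6 °C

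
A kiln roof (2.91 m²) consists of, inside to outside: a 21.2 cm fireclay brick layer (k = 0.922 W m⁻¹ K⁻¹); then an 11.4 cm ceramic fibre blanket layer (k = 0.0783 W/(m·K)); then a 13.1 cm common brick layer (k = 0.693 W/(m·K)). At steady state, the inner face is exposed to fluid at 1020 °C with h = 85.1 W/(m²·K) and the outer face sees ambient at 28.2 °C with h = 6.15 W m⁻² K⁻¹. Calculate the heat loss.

Q = 1410 W

Series thermal resistances, inner to outer:
  R_conv,in = 1/(hA) = 1/(85.1·2.91) = 0.004038 K/W
  R_fireclay brick = L/(kA) = 0.212/(0.922·2.91) = 0.07902 K/W
  R_ceramic fibre blanket = L/(kA) = 0.114/(0.0783·2.91) = 0.5003 K/W
  R_common brick = L/(kA) = 0.131/(0.693·2.91) = 0.06496 K/W
  R_conv,out = 1/(hA) = 1/(6.15·2.91) = 0.05588 K/W
ΣR = 0.004038 + 0.07902 + 0.5003 + 0.06496 + 0.05588 = 0.7042 K/W
Q = ΔT/ΣR = (1020 °C − 28.2 °C)/0.7042 = 1410 W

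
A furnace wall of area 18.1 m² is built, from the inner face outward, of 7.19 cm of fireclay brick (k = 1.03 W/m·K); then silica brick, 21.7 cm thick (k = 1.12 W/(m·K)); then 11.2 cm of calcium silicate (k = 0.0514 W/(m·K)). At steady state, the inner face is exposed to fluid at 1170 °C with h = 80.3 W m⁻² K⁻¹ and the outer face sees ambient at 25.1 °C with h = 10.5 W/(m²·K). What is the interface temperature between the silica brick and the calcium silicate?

T = 1046 °C

Resistance network (inner→outer):
  R_conv,in = 1/(hA) = 1/(80.3·18.1) = 6.880×10^-4 K/W
  R_fireclay brick = L/(kA) = 0.0719/(1.03·18.1) = 0.003857 K/W
  R_silica brick = L/(kA) = 0.217/(1.12·18.1) = 0.01070 K/W
  R_calcium silicate = L/(kA) = 0.112/(0.0514·18.1) = 0.1204 K/W
  R_conv,out = 1/(hA) = 1/(10.5·18.1) = 0.005262 K/W
ΣR = 6.880×10^-4 + 0.003857 + 0.01070 + 0.1204 + 0.005262 = 0.1409 K/W
Q = ΔT/ΣR = (1170 °C − 25.1 °C)/0.1409 = 8126 W
From the inner boundary to the silica brick/calcium silicate interface, ΣR_partial = 0.01524 K/W.
T_interface = T_in − Q·ΣR_partial = 1170 °C − (8126)(0.01524) = 1046 °C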